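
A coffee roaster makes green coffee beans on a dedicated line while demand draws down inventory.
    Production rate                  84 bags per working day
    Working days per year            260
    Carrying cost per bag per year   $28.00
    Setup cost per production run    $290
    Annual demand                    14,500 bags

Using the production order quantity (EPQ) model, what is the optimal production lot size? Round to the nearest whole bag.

945 bags

d = 14,500/260 = 55.7692 bags/day;  effective holding cost H(1 − d/p) = 28·(1 − 55.7692/84) = 9.41026
Q* = √(2DS / H_eff) = √(2·14,500·290 / 9.41026) ≈ 945.36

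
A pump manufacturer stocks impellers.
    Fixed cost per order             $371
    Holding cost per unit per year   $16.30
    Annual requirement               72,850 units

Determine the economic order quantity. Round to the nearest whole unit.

1,821 units

EOQ = √(2DS/H) = √(2 × 72,850 × 371 / 16.3)
    = √(3,316,239.26) ≈ 1,821.05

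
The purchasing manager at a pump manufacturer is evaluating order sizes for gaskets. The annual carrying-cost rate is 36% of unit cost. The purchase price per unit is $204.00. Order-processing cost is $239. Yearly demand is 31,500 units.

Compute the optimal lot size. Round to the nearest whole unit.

Carrying cost H = $204 × 36% = $73.4400/unit/yr
Optimal lot size Q* = (2 × 31,500 × $239 / $73.44)^½ ≈ 452.80

453 units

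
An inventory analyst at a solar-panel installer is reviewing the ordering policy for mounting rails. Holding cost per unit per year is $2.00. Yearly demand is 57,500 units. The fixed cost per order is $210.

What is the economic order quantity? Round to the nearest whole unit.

Optimal lot size Q* = (2 × 57,500 × $210 / $2)^½ ≈ 3,474.91

3,475 units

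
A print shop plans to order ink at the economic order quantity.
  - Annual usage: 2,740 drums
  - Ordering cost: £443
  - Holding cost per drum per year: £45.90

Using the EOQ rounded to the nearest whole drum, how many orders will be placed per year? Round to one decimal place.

EOQ = √(2DS/H) = √(2 × 2,740 × 443 / 45.9)
    = √(52,889.76) ≈ 229.98 → Q = 230
N = D/Q = 2,740/230 ≈ 11.913 orders/yr

11.9 orders per year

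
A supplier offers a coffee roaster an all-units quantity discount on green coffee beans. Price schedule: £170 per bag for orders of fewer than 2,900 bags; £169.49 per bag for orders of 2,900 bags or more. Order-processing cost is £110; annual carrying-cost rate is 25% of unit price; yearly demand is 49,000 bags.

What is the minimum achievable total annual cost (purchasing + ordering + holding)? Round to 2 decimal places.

H₁ = 25%×£170 = £42.5000;  H₂ = 25%×£169.49 = £42.3725
EOQ₁ = √(2×49,000×110/42.5000) = 503.63  (< 2,900, feasible at tier 1)
EOQ₂ = √(2×49,000×110/42.3725) = 504.39  (< 2,900 → use Q = 2,900 at tier-2 price)
TC(tier 1 (EOQ₁), Q≈503.6) = £8,351,404.44
TC(tier 2, Q≈2,900.0) = £8,368,308.75
Minimum at tier 1 (EOQ₁): £8,351,404.44

£8,351,404.44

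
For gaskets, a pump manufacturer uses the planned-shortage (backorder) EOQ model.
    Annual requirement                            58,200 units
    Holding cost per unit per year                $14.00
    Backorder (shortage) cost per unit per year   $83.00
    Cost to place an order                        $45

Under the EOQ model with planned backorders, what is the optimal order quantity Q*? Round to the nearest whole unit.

661 units

Basic EOQ = √(2·58,200·45/14) = 611.672
Backorder adjustment √((H+b)/b) = √((14+83)/83) = 1.0811
Q* = 611.672 × 1.0811 ≈ 661.25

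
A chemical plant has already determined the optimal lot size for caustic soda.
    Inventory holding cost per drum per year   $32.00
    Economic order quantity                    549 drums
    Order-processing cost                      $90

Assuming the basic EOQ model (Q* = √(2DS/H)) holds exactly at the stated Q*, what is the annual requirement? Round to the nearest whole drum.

From Q* = √(2DS/H) ⇒ Q*² = 2DS/H.
D = Q²H / (2S) = 549² × 32 / (2 × 90) = 53,582.40

53,582 drums per year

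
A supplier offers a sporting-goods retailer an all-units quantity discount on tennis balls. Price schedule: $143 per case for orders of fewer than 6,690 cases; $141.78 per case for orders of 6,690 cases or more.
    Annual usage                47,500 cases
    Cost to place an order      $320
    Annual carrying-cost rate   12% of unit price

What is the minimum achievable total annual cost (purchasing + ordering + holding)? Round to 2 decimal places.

H₁ = 12%×$143 = $17.1600;  H₂ = 12%×$141.78 = $17.0136
EOQ₁ = √(2×47,500×320/17.1600) = 1,331.00  (< 6,690, feasible at tier 1)
EOQ₂ = √(2×47,500×320/17.0136) = 1,336.71  (< 6,690 → use Q = 6,690 at tier-2 price)
TC(tier 1 (EOQ₁), Q≈1,331.0) = $6,815,339.96
TC(tier 2, Q≈6,690.0) = $6,793,732.54
Minimum at tier 2: $6,793,732.54

$6,793,732.54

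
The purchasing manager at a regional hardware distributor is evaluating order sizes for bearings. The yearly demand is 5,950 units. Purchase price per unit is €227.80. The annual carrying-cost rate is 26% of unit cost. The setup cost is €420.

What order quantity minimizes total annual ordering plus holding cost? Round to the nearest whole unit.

Holding cost per unit per year: H = 26% × €227.8 = €59.2280
EOQ = √(2DS/H) = √(2 × 5,950 × 420 / 59.228)
    = √(84,385.76) ≈ 290.49

290 units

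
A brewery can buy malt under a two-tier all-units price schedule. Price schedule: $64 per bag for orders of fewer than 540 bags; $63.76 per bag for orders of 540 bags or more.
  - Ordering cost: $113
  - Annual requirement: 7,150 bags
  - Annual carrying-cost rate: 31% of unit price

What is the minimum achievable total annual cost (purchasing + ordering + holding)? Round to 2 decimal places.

$462,716.92

H₁ = 31%×$64 = $19.8400;  H₂ = 31%×$63.76 = $19.7656
EOQ₁ = √(2×7,150×113/19.8400) = 285.39  (< 540, feasible at tier 1)
EOQ₂ = √(2×7,150×113/19.7656) = 285.93  (< 540 → use Q = 540 at tier-2 price)
TC(tier 1 (EOQ₁), Q≈285.4) = $463,262.11
TC(tier 2, Q≈540.0) = $462,716.92
Minimum at tier 2: $462,716.92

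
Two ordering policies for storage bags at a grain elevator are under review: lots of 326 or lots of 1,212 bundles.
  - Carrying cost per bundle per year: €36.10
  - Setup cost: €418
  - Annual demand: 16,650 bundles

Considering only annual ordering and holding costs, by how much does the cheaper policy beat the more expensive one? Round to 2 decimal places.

€385.85

TC(Q) = (D/Q)S + (Q/2)H
TC(326) = (16,650/326)×418 + (326/2)×36.1 = €27,233.07
TC(1,212) = (16,650/1,212)×418 + (1,212/2)×36.1 = €27,618.93
Cheaper: Q = 326.  Difference = €385.85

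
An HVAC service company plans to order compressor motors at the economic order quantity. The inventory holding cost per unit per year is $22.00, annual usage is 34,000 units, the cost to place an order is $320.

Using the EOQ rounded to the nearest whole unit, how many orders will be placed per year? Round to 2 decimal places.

34.17 orders per year

Q* = √(2·D·S / H) = √(2·34,000·320 / 22) = √989,090.9 ≈ 994.53 → Q = 995
Orders per year = D/Q = 34,000 / 995 = 34.171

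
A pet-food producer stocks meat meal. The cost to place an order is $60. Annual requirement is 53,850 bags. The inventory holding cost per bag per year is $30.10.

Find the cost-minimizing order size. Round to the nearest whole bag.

463 bags

2DS/H = 2·53,850·60/30.1 = 214,684.39
EOQ = √214,684.39 ≈ 463.34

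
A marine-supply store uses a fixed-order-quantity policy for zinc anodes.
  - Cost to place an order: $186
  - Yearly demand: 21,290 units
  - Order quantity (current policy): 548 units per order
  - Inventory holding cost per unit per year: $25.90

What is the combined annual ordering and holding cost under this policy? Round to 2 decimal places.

$14,322.77

Ordering: D/Q × S = 21,290/548 × $186 = $7,226.17
Holding:  Q/2 × H = 548/2 × $25.9 = $7,096.60
Total = $7,226.17 + $7,096.60 = $14,322.77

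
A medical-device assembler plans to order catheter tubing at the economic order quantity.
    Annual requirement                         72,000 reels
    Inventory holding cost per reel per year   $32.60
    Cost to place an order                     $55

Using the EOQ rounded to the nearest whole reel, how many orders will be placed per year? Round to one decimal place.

Q* = √(2·D·S / H) = √(2·72,000·55 / 32.6) = √242,944.8 ≈ 492.89 → Q = 493
Orders per year = D/Q = 72,000 / 493 = 146.045

146.0 orders per year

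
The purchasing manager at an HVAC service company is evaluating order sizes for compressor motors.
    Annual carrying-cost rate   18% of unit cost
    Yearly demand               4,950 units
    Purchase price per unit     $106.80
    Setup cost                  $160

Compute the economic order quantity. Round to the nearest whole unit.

H = i·C = 0.18 × $106.8 = $19.2240 per unit-year
Q* = √(2·D·S / H) = √(2·4,950·160 / 19.224) = √82,397.0 ≈ 287.05

287 units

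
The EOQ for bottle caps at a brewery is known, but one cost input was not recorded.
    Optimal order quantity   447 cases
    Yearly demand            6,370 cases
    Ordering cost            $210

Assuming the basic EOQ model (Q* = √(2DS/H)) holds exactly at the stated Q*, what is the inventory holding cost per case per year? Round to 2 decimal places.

$13.39

From Q* = √(2DS/H) ⇒ Q*² = 2DS/H.
H = 2DS / Q² = 2 × 6,370 × 210 / 447² = 13.3898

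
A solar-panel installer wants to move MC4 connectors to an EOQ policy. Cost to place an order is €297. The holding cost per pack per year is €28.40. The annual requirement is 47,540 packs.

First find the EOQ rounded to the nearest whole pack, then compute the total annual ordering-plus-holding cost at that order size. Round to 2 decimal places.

€28,319.27

EOQ = √(2DS/H) = √(2 × 47,540 × 297 / 28.4)
    = √(994,322.54) ≈ 997.16 → Q = 997 packs
Annual ordering cost = (D/Q)·S = (47,540/997) × 297 = €14,161.87
Annual holding cost  = (Q/2)·H = (997/2) × 28.4 = €14,157.40
Total = €14,161.87 + €14,157.40 = €28,319.27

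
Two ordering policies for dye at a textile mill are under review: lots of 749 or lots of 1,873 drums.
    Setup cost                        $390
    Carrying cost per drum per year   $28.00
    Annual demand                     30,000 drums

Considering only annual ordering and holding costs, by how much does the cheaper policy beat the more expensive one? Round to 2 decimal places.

$6,361.84

Annual cost at Q: ordering D·S/Q plus holding Q·H/2.
TC(749) = (30,000/749)×390 + (749/2)×28 = $26,106.83
TC(1,873) = (30,000/1,873)×390 + (1,873/2)×28 = $32,468.66
Cheaper: Q = 749.  Difference = $6,361.84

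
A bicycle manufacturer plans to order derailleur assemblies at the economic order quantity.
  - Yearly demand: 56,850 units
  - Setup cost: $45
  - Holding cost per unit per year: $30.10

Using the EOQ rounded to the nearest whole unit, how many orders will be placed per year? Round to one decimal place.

EOQ = √(2DS/H) = √(2 × 56,850 × 45 / 30.1)
    = √(169,983.39) ≈ 412.29 → Q = 412
Orders per year = D/Q = 56,850 / 412 = 137.985

138.0 orders per year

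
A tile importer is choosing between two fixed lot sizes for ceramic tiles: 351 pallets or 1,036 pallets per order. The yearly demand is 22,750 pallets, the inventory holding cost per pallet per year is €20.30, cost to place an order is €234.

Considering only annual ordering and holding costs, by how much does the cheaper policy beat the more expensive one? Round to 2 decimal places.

€3,075.40

Annual cost at Q: ordering D·S/Q plus holding Q·H/2.
TC(351) = (22,750/351)×234 + (351/2)×20.3 = €18,729.32
TC(1,036) = (22,750/1,036)×234 + (1,036/2)×20.3 = €15,653.91
|ΔTC| = |€18,729.32 − €15,653.91| = €3,075.40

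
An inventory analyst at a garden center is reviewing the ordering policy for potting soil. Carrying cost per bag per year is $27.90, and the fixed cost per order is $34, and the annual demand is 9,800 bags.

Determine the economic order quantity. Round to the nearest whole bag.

155 bags

Optimal lot size Q* = (2 × 9,800 × $34 / $27.9)^½ ≈ 154.55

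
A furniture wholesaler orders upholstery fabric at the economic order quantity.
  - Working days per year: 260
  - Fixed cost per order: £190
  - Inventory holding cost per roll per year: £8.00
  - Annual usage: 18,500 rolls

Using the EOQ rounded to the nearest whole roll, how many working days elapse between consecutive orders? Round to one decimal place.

13.2 days

2DS/H = 2·18,500·190/8 = 878,750.00
EOQ = √878,750.00 ≈ 937.42 → Q = 937 rolls
Cycle time = (working days × Q)/D = (260 × 937) / 18,500 = 13.169 days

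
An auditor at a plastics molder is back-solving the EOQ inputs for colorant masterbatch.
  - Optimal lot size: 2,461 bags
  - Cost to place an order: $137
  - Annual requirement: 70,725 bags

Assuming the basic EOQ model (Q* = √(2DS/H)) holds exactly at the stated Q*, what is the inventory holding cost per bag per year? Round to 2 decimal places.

$3.20

From Q* = √(2DS/H) ⇒ Q*² = 2DS/H.
H = 2DS / Q² = 2 × 70,725 × 137 / 2,461² = 3.1996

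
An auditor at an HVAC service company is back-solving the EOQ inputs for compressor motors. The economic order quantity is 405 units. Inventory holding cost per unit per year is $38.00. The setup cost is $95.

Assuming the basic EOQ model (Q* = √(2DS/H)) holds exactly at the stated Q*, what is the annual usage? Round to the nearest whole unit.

32,805 units per year

Since Q* = (2DS/H)^½, squaring gives Q*²·H = 2DS.
D = Q²H / (2S) = 405² × 38 / (2 × 95) = 32,805.00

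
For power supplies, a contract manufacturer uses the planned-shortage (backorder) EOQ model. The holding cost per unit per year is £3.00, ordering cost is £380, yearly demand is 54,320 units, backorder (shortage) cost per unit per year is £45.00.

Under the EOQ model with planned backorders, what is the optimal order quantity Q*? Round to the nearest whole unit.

3,831 units

Basic EOQ = √(2·54,320·380/3) = 3,709.591
Backorder adjustment √((H+b)/b) = √((3+45)/45) = 1.0328
Q* = 3,709.591 × 1.0328 ≈ 3,831.25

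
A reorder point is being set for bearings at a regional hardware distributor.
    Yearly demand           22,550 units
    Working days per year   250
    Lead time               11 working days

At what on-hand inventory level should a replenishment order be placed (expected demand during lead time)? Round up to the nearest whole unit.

993 units

Daily demand d = 22,550 / 250 = 90.200 units/day
Demand during lead time = 90.200 × 11 = 992.20
Reorder point = 992.20 → round up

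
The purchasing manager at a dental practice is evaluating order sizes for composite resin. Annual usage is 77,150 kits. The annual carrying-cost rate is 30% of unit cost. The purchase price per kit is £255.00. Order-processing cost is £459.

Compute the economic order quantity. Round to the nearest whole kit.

962 kits

H = i·C = 0.3 × £255 = £76.5000 per kit-year
2DS/H = 2·77,150·459/76.5 = 925,800.00
EOQ = √925,800.00 ≈ 962.19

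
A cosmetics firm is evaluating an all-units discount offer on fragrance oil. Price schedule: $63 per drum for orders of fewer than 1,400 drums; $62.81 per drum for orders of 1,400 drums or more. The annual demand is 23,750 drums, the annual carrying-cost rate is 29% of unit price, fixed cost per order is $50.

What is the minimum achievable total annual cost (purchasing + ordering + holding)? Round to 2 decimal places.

$1,502,837.20

H₁ = 29%×$63 = $18.2700;  H₂ = 29%×$62.81 = $18.2149
EOQ₁ = √(2×23,750×50/18.2700) = 360.55  (< 1,400, feasible at tier 1)
EOQ₂ = √(2×23,750×50/18.2149) = 361.09  (< 1,400 → use Q = 1,400 at tier-2 price)
TC(tier 1 (EOQ₁), Q≈360.5) = $1,502,837.20
TC(tier 2, Q≈1,400.0) = $1,505,336.14
Minimum at tier 1 (EOQ₁): $1,502,837.20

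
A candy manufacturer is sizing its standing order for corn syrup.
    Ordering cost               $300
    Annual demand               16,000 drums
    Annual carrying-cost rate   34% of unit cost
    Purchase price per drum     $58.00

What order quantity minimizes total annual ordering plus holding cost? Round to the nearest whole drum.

Holding cost per drum per year: H = 34% × $58 = $19.7200
Q* = √(2·D·S / H) = √(2·16,000·300 / 19.72) = √486,815.4 ≈ 697.72

698 drums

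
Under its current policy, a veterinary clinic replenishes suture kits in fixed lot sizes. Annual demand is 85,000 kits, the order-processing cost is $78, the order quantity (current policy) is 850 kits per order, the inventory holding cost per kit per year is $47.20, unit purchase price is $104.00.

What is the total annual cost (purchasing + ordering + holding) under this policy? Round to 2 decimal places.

$8,867,860.00

Ordering: D/Q × S = 85,000/850 × $78 = $7,800.00
Holding:  Q/2 × H = 850/2 × $47.2 = $20,060.00
Purchase cost = D·C = 85,000 × 104 = $8,840,000.00
Total = $7,800.00 + $20,060.00 + $8,840,000.00 = $8,867,860.00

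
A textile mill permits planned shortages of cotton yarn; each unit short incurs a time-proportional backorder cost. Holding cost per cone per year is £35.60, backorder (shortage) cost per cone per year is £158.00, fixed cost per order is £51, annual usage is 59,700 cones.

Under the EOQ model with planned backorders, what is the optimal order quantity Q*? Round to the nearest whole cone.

Basic EOQ = √(2·59,700·51/35.6) = 413.583
Backorder adjustment √((H+b)/b) = √((35.6+158)/158) = 1.1069
Q* = 413.583 × 1.1069 ≈ 457.81

458 cones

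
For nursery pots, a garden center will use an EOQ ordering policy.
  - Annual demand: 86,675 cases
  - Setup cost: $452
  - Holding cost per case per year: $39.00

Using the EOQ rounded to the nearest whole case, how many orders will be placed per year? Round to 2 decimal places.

61.17 orders per year

2DS/H = 2·86,675·452/39 = 2,009,082.05
EOQ = √2,009,082.05 ≈ 1,417.42 → Q = 1,417
Orders per year = D/Q = 86,675 / 1,417 = 61.168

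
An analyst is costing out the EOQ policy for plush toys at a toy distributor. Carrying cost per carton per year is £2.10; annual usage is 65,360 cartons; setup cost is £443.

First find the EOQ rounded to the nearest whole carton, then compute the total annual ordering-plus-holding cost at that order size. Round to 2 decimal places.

£11,027.64

EOQ = √(2DS/H) = √(2 × 65,360 × 443 / 2.1)
    = √(27,575,695.24) ≈ 5,251.26 → Q = 5,251 cartons
Ordering: D/Q × S = 65,360/5,251 × £443 = £5,514.09
Holding:  Q/2 × H = 5,251/2 × £2.1 = £5,513.55
Total = £5,514.09 + £5,513.55 = £11,027.64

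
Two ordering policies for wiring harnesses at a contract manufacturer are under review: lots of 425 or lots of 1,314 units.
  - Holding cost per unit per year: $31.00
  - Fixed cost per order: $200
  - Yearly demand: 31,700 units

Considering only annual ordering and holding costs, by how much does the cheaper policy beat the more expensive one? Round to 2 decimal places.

Annual cost at Q: ordering D·S/Q plus holding Q·H/2.
TC(425) = (31,700/425)×200 + (425/2)×31 = $21,505.15
TC(1,314) = (31,700/1,314)×200 + (1,314/2)×31 = $25,191.96
|ΔTC| = |$21,505.15 − $25,191.96| = $3,686.81

$3,686.81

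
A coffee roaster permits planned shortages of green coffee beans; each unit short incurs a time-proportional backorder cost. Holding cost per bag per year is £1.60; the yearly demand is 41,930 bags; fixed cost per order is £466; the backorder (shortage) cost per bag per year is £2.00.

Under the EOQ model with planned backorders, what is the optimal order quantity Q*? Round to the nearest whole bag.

Q* = √(2DS/H) · √((H + b)/b)
   = √(2 × 41,930 × 466 / 1.6) · √((1.6 + 2) / 2)
   = 4,942.087 × 1.3416 ≈ 6,630.51

6,631 bags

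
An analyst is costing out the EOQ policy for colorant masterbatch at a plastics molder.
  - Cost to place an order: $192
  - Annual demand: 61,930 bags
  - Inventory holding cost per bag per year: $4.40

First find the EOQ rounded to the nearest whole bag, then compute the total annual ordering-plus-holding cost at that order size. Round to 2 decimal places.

Optimal lot size Q* = (2 × 61,930 × $192 / $4.4)^½ ≈ 2,324.82 → Q = 2,325 bags
Ordering: D/Q × S = 61,930/2,325 × $192 = $5,114.22
Holding:  Q/2 × H = 2,325/2 × $4.4 = $5,115.00
Total = $5,114.22 + $5,115.00 = $10,229.22

$10,229.22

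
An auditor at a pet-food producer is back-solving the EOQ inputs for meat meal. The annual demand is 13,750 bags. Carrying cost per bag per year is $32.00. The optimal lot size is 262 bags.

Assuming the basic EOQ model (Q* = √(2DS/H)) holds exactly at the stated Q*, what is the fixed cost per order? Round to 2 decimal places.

$79.88

Since Q* = (2DS/H)^½, squaring gives Q*²·H = 2DS.
S = Q²H / (2D) = 262² × 32 / (2 × 13,750) = 79.8767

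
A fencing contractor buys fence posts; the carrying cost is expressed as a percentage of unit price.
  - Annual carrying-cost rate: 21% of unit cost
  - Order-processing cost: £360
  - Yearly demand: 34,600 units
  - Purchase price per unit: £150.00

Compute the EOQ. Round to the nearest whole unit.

889 units

H = i·C = 0.21 × £150 = £31.5000 per unit-year
EOQ = √(2DS/H) = √(2 × 34,600 × 360 / 31.5)
    = √(790,857.14) ≈ 889.30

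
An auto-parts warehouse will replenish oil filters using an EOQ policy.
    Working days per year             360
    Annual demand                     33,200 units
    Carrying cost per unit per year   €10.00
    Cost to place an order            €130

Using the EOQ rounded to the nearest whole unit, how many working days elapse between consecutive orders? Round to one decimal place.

10.1 days

EOQ = √(2DS/H) = √(2 × 33,200 × 130 / 10)
    = √(863,200.00) ≈ 929.09 → Q = 929 units
Days between orders = 360 / (D/Q) = 360 / 35.737 ≈ 10.073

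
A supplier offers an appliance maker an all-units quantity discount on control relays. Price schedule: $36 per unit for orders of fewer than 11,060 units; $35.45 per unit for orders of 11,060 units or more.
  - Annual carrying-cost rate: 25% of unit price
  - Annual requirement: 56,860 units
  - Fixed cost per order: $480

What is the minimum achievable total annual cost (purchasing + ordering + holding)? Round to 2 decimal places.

H₁ = 25%×$36 = $9.0000;  H₂ = 25%×$35.45 = $8.8625
EOQ₁ = √(2×56,860×480/9.0000) = 2,462.74  (< 11,060, feasible at tier 1)
EOQ₂ = √(2×56,860×480/8.8625) = 2,481.77  (< 11,060 → use Q = 11,060 at tier-2 price)
TC(tier 1 (EOQ₁), Q≈2,462.7) = $2,069,124.62
TC(tier 2, Q≈11,060.0) = $2,067,164.33
Minimum at tier 2: $2,067,164.33

$2,067,164.33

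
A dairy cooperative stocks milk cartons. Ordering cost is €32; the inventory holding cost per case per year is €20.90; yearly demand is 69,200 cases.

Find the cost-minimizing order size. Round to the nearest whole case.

460 cases

Optimal lot size Q* = (2 × 69,200 × €32 / €20.9)^½ ≈ 460.33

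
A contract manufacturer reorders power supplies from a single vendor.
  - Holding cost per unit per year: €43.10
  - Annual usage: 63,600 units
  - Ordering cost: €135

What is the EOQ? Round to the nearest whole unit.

Q* = √(2·D·S / H) = √(2·63,600·135 / 43.1) = √398,422.3 ≈ 631.21

631 units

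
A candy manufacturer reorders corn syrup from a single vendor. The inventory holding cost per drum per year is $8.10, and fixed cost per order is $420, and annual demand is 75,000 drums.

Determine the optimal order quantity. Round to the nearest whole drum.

2DS/H = 2·75,000·420/8.1 = 7,777,777.78
EOQ = √7,777,777.78 ≈ 2,788.87

2,789 drums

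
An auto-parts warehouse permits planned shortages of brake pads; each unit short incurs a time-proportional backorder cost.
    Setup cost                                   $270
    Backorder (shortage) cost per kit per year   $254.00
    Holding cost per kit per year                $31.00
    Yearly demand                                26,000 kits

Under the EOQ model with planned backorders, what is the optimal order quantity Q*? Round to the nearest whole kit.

713 kits

Q* = √(2DS/H) · √((H + b)/b)
   = √(2 × 26,000 × 270 / 31) · √((31 + 254) / 254)
   = 672.981 × 1.0593 ≈ 712.87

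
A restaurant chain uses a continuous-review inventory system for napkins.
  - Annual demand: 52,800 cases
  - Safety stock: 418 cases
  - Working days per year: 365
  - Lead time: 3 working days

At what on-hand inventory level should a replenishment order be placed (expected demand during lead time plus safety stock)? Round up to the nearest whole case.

852 cases

Daily demand d = 52,800 / 365 = 144.658 cases/day
Demand during lead time = 144.658 × 3 = 433.97
Reorder point = 433.97 + 418 = 851.97 → round up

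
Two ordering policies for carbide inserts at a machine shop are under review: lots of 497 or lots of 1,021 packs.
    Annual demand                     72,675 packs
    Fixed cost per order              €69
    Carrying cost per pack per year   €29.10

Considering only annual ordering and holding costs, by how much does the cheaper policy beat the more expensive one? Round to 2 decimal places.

Annual cost at Q: ordering D·S/Q plus holding Q·H/2.
TC(497) = (72,675/497)×69 + (497/2)×29.1 = €17,321.04
TC(1,021) = (72,675/1,021)×69 + (1,021/2)×29.1 = €19,766.98
Lots of 497 are cheaper by €2,445.95.

€2,445.95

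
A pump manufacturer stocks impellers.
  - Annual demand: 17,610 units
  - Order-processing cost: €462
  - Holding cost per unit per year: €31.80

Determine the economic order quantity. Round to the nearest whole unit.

715 units

EOQ = √(2DS/H) = √(2 × 17,610 × 462 / 31.8)
    = √(511,686.79) ≈ 715.32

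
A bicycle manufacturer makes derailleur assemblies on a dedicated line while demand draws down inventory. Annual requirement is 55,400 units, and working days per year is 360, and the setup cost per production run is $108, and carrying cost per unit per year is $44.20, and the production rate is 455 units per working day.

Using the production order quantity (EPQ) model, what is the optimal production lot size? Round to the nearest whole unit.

Daily demand d = 55,400/360 = 153.889; p = 455; 1 − d/p = 0.66178
EPQ = √(2DS / (H(1 − d/p)))
    = √(2 × 55,400 × 108 / (44.2 × 0.66178)) ≈ 639.61

640 units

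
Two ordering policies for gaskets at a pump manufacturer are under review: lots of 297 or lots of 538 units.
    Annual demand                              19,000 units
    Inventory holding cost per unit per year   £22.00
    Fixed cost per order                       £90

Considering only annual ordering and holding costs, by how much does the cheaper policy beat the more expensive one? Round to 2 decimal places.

Annual cost at Q: ordering D·S/Q plus holding Q·H/2.
TC(297) = (19,000/297)×90 + (297/2)×22 = £9,024.58
TC(538) = (19,000/538)×90 + (538/2)×22 = £9,096.44
Lots of 297 are cheaper by £71.86.

£71.86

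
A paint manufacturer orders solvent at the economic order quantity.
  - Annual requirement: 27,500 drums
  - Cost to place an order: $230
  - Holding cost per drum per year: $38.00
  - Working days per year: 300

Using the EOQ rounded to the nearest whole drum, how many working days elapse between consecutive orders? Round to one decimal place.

Q* = √(2·D·S / H) = √(2·27,500·230 / 38) = √332,894.7 ≈ 576.97 → Q = 577 drums
Days between orders = 300 / (D/Q) = 300 / 47.660 ≈ 6.295

6.3 days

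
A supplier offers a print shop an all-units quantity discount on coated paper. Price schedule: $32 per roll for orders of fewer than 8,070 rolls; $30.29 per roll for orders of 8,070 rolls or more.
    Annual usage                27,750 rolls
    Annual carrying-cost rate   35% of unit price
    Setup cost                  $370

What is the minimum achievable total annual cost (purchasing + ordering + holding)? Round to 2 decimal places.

$884,596.86

H₁ = 35%×$32 = $11.2000;  H₂ = 35%×$30.29 = $10.6015
EOQ₁ = √(2×27,750×370/11.2000) = 1,354.06  (< 8,070, feasible at tier 1)
EOQ₂ = √(2×27,750×370/10.6015) = 1,391.76  (< 8,070 → use Q = 8,070 at tier-2 price)
TC(tier 1 (EOQ₁), Q≈1,354.1) = $903,165.49
TC(tier 2, Q≈8,070.0) = $884,596.86
Minimum at tier 2: $884,596.86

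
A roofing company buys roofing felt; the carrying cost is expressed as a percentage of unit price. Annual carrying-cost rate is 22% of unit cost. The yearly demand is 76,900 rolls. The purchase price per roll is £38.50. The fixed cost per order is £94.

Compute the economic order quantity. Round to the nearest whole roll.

Holding cost per roll per year: H = 22% × £38.5 = £8.4700
EOQ = √(2DS/H) = √(2 × 76,900 × 94 / 8.47)
    = √(1,706,871.31) ≈ 1,306.47

1,306 rolls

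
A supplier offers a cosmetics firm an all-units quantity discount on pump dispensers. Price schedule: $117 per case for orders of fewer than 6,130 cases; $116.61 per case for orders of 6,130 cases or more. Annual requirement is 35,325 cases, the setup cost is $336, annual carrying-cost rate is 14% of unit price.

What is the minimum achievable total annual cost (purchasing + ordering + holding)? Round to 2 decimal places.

$4,152,743.90

H₁ = 14%×$117 = $16.3800;  H₂ = 14%×$116.61 = $16.3254
EOQ₁ = √(2×35,325×336/16.3800) = 1,203.84  (< 6,130, feasible at tier 1)
EOQ₂ = √(2×35,325×336/16.3254) = 1,205.85  (< 6,130 → use Q = 6,130 at tier-2 price)
TC(tier 1 (EOQ₁), Q≈1,203.8) = $4,152,743.90
TC(tier 2, Q≈6,130.0) = $4,171,221.85
Minimum at tier 1 (EOQ₁): $4,152,743.90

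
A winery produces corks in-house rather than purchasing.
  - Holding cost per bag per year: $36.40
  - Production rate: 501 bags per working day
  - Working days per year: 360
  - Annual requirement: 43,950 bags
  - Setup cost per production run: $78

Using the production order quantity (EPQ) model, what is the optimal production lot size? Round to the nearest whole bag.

Daily demand d = 43,950/360 = 122.083; p = 501; 1 − d/p = 0.75632
EPQ = √(2DS / (H(1 − d/p)))
    = √(2 × 43,950 × 78 / (36.4 × 0.75632)) ≈ 499.04

499 bags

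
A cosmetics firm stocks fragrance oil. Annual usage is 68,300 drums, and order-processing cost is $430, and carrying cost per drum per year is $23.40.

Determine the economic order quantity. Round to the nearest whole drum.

1,584 drums

EOQ = √(2DS/H) = √(2 × 68,300 × 430 / 23.4)
    = √(2,510,170.94) ≈ 1,584.35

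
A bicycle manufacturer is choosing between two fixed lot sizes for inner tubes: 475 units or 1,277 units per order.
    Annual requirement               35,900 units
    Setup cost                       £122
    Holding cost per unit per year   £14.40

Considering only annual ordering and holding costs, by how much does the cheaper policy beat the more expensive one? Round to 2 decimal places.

TC(Q) = (D/Q)S + (Q/2)H
TC(475) = (35,900/475)×122 + (475/2)×14.4 = £12,640.63
TC(1,277) = (35,900/1,277)×122 + (1,277/2)×14.4 = £12,624.16
Cheaper: Q = 1,277.  Difference = £16.47

£16.47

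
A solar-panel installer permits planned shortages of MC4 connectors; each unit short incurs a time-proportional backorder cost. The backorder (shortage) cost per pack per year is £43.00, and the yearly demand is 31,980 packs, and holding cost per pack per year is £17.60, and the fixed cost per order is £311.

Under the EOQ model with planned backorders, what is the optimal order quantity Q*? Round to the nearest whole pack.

1,262 packs

Q* = √(2DS/H) · √((H + b)/b)
   = √(2 × 31,980 × 311 / 17.6) · √((17.6 + 43) / 43)
   = 1,063.110 × 1.1871 ≈ 1,262.06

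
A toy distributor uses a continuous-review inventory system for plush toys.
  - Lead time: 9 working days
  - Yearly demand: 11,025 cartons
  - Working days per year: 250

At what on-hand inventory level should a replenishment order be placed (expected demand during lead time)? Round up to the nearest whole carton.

397 cartons

Daily demand d = 11,025 / 250 = 44.100 cartons/day
Demand during lead time = 44.100 × 9 = 396.90
Reorder point = 396.90 → round up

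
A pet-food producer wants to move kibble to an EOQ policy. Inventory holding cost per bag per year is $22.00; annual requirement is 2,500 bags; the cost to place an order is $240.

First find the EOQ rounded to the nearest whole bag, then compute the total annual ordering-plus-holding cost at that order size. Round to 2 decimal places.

2DS/H = 2·2,500·240/22 = 54,545.45
EOQ = √54,545.45 ≈ 233.55 → Q = 234 bags
Ordering: D/Q × S = 2,500/234 × $240 = $2,564.10
Holding:  Q/2 × H = 234/2 × $22 = $2,574.00
Total = $2,564.10 + $2,574.00 = $5,138.10

$5,138.10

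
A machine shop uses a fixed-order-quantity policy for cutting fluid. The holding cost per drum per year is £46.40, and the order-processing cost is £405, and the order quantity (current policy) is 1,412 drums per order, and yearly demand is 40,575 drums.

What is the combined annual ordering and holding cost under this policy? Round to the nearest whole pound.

Ordering: D/Q × S = 40,575/1,412 × £405 = £11,638.01
Holding:  Q/2 × H = 1,412/2 × £46.4 = £32,758.40
Total = £11,638.01 + £32,758.40 = £44,396.41

£44,396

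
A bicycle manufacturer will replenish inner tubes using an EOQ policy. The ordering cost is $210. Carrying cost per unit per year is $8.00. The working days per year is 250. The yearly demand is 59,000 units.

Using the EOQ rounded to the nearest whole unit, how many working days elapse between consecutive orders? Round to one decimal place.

7.5 days

EOQ = √(2DS/H) = √(2 × 59,000 × 210 / 8)
    = √(3,097,500.00) ≈ 1,759.97 → Q = 1,760 units
Cycle time = (working days × Q)/D = (250 × 1,760) / 59,000 = 7.458 days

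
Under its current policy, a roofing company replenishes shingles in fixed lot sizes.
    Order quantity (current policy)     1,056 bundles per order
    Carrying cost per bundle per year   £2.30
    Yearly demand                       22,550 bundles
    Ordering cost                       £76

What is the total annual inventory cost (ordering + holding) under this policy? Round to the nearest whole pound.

£2,837

Orders/yr = 22,550/1,056 = 21.354; ordering cost = 21.354 × £76 = £1,622.92
Average inventory = 1,056/2 = 528; holding cost = 528 × £2.3 = £1,214.40
Total = £1,622.92 + £1,214.40 = £2,837.32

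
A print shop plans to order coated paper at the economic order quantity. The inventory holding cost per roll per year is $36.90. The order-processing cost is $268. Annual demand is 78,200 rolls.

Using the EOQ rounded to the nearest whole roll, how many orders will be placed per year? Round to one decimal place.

73.4 orders per year

Q* = √(2·D·S / H) = √(2·78,200·268 / 36.9) = √1,135,913.3 ≈ 1,065.79 → Q = 1,066
N = D/Q = 78,200/1,066 ≈ 73.358 orders/yr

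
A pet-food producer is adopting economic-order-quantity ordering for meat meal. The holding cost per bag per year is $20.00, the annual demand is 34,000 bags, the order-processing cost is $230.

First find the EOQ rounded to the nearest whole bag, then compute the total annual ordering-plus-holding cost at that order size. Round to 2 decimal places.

$17,686.15

2DS/H = 2·34,000·230/20 = 782,000.00
EOQ = √782,000.00 ≈ 884.31 → Q = 884 bags
Orders/yr = 34,000/884 = 38.462; ordering cost = 38.462 × $230 = $8,846.15
Average inventory = 884/2 = 442; holding cost = 442 × $20 = $8,840.00
Total = $8,846.15 + $8,840.00 = $17,686.15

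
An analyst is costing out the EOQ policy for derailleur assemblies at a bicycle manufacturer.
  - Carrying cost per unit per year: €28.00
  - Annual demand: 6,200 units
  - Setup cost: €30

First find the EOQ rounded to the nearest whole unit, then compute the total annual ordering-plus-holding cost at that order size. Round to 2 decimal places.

Optimal lot size Q* = (2 × 6,200 × €30 / €28)^½ ≈ 115.26 → Q = 115 units
Orders/yr = 6,200/115 = 53.913; ordering cost = 53.913 × €30 = €1,617.39
Average inventory = 115/2 = 57.5; holding cost = 57.5 × €28 = €1,610.00
Total = €1,617.39 + €1,610.00 = €3,227.39

€3,227.39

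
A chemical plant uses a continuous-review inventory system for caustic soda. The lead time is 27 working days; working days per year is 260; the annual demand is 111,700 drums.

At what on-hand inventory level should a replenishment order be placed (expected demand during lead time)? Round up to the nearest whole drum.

Daily demand d = 111,700 / 260 = 429.615 drums/day
Demand during lead time = 429.615 × 27 = 11,599.62
Reorder point = 11,599.62 → round up

11,600 drums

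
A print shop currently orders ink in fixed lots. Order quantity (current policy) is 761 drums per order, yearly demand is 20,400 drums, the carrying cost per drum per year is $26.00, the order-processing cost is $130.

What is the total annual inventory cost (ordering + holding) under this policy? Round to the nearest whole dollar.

Annual ordering cost = (D/Q)·S = (20,400/761) × 130 = $3,484.89
Annual holding cost  = (Q/2)·H = (761/2) × 26 = $9,893.00
Total = $3,484.89 + $9,893.00 = $13,377.89

$13,378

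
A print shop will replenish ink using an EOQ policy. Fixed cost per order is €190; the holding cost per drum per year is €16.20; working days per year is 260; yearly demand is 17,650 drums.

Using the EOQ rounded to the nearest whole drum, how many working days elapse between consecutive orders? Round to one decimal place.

Q* = √(2·D·S / H) = √(2·17,650·190 / 16.2) = √414,012.3 ≈ 643.44 → Q = 643 drums
T = Q/D × 260 days = 643/17,650 × 260 = 9.472 days

9.5 days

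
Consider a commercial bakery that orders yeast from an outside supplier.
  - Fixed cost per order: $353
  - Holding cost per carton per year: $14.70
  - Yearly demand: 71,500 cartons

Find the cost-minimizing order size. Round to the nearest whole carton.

Q* = √(2·D·S / H) = √(2·71,500·353 / 14.7) = √3,433,945.6 ≈ 1,853.09

1,853 cartons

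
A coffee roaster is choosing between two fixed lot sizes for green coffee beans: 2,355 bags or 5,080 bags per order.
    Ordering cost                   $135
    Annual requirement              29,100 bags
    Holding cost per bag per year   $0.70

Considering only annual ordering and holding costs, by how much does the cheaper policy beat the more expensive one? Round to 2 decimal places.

$58.92

For each Q, cost = (D/Q)·S + (Q/2)·H.
TC(2,355) = (29,100/2,355)×135 + (2,355/2)×0.7 = $2,492.40
TC(5,080) = (29,100/5,080)×135 + (5,080/2)×0.7 = $2,551.33
Lots of 2,355 are cheaper by $58.92.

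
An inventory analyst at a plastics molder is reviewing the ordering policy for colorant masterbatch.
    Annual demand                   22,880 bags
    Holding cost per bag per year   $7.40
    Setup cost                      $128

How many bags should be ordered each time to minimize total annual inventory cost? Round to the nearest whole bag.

Optimal lot size Q* = (2 × 22,880 × $128 / $7.4)^½ ≈ 889.68

890 bags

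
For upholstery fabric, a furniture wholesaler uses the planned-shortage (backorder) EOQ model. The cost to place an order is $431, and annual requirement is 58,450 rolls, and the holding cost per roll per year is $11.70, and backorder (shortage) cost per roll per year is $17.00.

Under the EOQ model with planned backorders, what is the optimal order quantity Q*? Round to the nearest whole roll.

Q* = √(2DS/H) · √((H + b)/b)
   = √(2 × 58,450 × 431 / 11.7) · √((11.7 + 17) / 17)
   = 2,075.167 × 1.2993 ≈ 2,696.31

2,696 rolls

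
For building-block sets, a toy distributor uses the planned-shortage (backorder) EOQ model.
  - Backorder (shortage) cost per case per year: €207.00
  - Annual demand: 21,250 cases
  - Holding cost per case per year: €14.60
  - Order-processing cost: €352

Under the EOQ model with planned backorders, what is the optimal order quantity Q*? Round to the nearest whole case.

Basic EOQ = √(2·21,250·352/14.6) = 1,012.254
Backorder adjustment √((H+b)/b) = √((14.6+207)/207) = 1.0347
Q* = 1,012.254 × 1.0347 ≈ 1,047.34

1,047 cases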